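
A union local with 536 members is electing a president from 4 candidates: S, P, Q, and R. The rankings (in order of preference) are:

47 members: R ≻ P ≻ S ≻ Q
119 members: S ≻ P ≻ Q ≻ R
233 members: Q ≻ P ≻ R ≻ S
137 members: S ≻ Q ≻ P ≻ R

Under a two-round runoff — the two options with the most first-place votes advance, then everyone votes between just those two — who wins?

Round 1 first-place votes: S 256, P 0, Q 233, R 47.
S and Q advance.
Runoff: S is preferred to Q by 303 voters; Q by 233.
S wins the runoff.

S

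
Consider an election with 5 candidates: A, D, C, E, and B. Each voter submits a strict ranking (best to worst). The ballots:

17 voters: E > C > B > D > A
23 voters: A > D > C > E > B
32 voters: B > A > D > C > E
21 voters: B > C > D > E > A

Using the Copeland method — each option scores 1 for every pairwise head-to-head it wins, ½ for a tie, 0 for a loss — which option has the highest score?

B

A: beats D, C, and E; loses to B → score 3.
D: beats C and E; loses to A and B → score 2.
C: beats E; loses to A, D, and B → score 1.
E: loses to A, D, C, and B → score 0.
B: beats A, D, C, and E → score 4.
B has the best pairwise record.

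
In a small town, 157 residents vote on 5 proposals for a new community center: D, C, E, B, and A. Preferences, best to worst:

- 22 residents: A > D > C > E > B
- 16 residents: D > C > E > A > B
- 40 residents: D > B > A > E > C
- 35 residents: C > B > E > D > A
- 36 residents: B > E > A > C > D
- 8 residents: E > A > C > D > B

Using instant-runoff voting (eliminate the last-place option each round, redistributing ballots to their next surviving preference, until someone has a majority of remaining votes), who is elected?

Round 1: D 56, C 35, E 8, B 36, A 22. Eliminate E.
Round 2: D 56, C 35, B 36, A 30. Eliminate A.
Round 3: D 78, C 43, B 36. Eliminate B.
Round 4: D 78, C 79. C has a majority.

C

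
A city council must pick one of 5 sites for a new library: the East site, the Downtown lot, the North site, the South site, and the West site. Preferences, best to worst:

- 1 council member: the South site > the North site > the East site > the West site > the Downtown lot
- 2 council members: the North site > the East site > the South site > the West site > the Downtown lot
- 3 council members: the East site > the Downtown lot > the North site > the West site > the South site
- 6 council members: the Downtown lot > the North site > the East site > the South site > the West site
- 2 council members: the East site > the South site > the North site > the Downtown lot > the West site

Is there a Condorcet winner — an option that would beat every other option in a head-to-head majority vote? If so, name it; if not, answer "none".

Checking pairwise contests:
the North site beats the East site 9–5.
the East site beats the Downtown lot 8–6.
the Downtown lot beats the North site 9–5.
the East site beats the South site 13–1.
the East site beats the West site 14–0.
Every option loses at least one head-to-head, so there is no Condorcet winner.

none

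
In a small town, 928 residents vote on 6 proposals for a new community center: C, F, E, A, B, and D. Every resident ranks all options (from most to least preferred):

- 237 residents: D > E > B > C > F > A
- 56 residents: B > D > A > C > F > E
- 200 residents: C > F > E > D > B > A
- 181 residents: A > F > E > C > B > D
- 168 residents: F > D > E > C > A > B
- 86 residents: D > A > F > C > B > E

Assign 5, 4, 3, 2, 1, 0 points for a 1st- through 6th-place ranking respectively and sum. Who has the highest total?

C: 237·2 + 56·2 + 200·5 + 181·2 + 168·2 + 86·2 = 2456
F: 237·1 + 56·1 + 200·4 + 181·4 + 168·5 + 86·3 = 2915
E: 237·4 + 56·0 + 200·3 + 181·3 + 168·3 + 86·0 = 2595
A: 237·0 + 56·3 + 200·0 + 181·5 + 168·1 + 86·4 = 1585
B: 237·3 + 56·5 + 200·1 + 181·1 + 168·0 + 86·1 = 1458
D: 237·5 + 56·4 + 200·2 + 181·0 + 168·4 + 86·5 = 2911
F has the highest Borda score (2915).

F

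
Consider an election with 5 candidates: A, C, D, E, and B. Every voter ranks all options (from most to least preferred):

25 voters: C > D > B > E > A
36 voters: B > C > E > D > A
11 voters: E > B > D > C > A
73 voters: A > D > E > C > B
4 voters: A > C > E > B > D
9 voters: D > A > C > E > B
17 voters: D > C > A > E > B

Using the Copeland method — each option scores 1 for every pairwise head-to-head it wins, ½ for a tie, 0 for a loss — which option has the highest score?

D

A: beats E and B; loses to C and D → score 2.
C: beats A, E, and B; loses to D → score 3.
D: beats A, C, E, and B → score 4.
E: beats B; loses to A, C, and D → score 1.
B: loses to A, C, D, and E → score 0.
D has the best pairwise record.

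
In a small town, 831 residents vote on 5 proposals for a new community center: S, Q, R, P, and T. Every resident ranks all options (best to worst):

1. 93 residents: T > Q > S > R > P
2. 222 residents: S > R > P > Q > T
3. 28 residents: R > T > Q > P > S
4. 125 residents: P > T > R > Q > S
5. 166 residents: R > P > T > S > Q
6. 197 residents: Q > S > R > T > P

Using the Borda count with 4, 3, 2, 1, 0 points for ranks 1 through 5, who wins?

S: 93·2 + 222·4 + 28·0 + 125·0 + 166·1 + 197·3 = 1831
Q: 93·3 + 222·1 + 28·2 + 125·1 + 166·0 + 197·4 = 1470
R: 93·1 + 222·3 + 28·4 + 125·2 + 166·4 + 197·2 = 2179
P: 93·0 + 222·2 + 28·1 + 125·4 + 166·3 + 197·0 = 1470
T: 93·4 + 222·0 + 28·3 + 125·3 + 166·2 + 197·1 = 1360
R has the highest Borda score (2179).

R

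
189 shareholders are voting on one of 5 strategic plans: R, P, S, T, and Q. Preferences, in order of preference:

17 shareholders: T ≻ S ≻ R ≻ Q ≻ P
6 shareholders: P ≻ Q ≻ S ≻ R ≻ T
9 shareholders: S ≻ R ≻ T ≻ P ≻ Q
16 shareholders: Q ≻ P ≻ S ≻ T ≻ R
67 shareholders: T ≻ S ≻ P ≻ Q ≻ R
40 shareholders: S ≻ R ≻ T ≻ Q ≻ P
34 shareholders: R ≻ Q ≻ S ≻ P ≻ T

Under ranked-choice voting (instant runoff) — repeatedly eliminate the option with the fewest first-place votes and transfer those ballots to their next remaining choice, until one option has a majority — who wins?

S

Round 1: R 34, P 6, S 49, T 84, Q 16. Eliminate P.
Round 2: R 34, S 49, T 84, Q 22. Eliminate Q.
Round 3: R 34, S 71, T 84. Eliminate R.
Round 4: S 105, T 84. S has a majority.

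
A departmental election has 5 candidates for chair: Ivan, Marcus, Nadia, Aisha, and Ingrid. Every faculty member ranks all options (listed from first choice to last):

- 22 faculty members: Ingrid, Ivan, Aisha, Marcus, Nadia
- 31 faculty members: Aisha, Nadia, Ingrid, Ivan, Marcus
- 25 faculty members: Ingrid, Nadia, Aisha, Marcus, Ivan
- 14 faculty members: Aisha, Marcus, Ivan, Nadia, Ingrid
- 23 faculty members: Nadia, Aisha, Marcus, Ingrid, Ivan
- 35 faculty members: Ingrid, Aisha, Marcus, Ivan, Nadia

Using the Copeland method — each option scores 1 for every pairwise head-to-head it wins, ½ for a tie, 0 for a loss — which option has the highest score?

Ingrid

Ivan: loses to Marcus, Nadia, Aisha, and Ingrid → score 0.
Marcus: beats Ivan; loses to Nadia, Aisha, and Ingrid → score 1.
Nadia: beats Ivan and Marcus; loses to Aisha and Ingrid → score 2.
Aisha: beats Ivan, Marcus, and Nadia; loses to Ingrid → score 3.
Ingrid: beats Ivan, Marcus, Nadia, and Aisha → score 4.
Ingrid has the best pairwise record.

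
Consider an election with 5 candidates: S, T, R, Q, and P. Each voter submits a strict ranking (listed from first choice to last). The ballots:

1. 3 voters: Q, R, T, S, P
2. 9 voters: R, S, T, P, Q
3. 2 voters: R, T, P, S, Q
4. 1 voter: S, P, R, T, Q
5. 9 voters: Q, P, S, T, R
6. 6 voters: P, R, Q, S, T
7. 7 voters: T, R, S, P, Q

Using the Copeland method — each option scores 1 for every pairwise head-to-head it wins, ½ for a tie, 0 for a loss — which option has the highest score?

S: beats T, Q, and P; loses to R → score 3.
T: beats Q and P; loses to S and R → score 2.
R: beats S, T, Q, and P → score 4.
Q: loses to S, T, R, and P → score 0.
P: beats Q; loses to S, T, and R → score 1.
R has the best pairwise record.

R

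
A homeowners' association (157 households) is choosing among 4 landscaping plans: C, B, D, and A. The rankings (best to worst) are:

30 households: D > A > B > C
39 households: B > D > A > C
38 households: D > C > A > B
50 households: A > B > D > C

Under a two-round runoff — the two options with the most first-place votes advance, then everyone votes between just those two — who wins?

Round 1 first-place votes: C 0, B 39, D 68, A 50.
D and A advance.
Runoff: D is preferred to A by 107 voters; A by 50.
D wins the runoff.

D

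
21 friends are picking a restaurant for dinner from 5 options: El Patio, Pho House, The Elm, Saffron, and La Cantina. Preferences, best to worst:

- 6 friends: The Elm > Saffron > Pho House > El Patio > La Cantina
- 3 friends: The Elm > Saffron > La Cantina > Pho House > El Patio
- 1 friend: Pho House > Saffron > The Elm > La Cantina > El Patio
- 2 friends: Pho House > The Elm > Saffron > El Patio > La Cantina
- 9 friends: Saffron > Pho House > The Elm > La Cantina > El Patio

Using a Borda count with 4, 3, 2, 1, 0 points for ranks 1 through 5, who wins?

El Patio: 6·1 + 3·0 + 1·0 + 2·1 + 9·0 = 8
Pho House: 6·2 + 3·1 + 1·4 + 2·4 + 9·3 = 54
The Elm: 6·4 + 3·4 + 1·2 + 2·3 + 9·2 = 62
Saffron: 6·3 + 3·3 + 1·3 + 2·2 + 9·4 = 70
La Cantina: 6·0 + 3·2 + 1·1 + 2·0 + 9·1 = 16
Saffron has the highest Borda score (70).

Saffron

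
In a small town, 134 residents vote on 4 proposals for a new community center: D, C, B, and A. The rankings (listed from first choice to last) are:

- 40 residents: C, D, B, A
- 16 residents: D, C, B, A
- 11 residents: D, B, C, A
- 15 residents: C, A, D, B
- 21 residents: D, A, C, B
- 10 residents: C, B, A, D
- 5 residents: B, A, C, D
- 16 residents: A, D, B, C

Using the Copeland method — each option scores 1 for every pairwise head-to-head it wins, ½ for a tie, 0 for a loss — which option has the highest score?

D: beats B and A; loses to C → score 2.
C: beats D, B, and A → score 3.
B: beats A; loses to D and C → score 1.
A: loses to D, C, and B → score 0.
C has the best pairwise record.

C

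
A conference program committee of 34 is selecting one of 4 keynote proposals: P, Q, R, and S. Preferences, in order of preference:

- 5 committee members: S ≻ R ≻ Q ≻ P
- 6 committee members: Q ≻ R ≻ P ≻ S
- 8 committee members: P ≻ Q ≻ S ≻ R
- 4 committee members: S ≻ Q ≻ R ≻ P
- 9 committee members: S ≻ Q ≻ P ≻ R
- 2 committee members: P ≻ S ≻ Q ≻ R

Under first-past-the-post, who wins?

First-place votes: P 10, Q 6, R 0, S 18.
S has the most first-place votes.

S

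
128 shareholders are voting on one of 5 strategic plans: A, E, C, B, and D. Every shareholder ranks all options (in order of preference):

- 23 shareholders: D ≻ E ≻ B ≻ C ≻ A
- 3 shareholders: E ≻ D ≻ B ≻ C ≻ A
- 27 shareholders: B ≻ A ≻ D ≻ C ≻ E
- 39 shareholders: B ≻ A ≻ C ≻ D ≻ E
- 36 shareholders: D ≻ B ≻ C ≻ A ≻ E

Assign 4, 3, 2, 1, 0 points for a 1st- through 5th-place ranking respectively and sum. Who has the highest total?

A: 23·0 + 3·0 + 27·3 + 39·3 + 36·1 = 234
E: 23·3 + 3·4 + 27·0 + 39·0 + 36·0 = 81
C: 23·1 + 3·1 + 27·1 + 39·2 + 36·2 = 203
B: 23·2 + 3·2 + 27·4 + 39·4 + 36·3 = 424
D: 23·4 + 3·3 + 27·2 + 39·1 + 36·4 = 338
B has the highest Borda score (424).

B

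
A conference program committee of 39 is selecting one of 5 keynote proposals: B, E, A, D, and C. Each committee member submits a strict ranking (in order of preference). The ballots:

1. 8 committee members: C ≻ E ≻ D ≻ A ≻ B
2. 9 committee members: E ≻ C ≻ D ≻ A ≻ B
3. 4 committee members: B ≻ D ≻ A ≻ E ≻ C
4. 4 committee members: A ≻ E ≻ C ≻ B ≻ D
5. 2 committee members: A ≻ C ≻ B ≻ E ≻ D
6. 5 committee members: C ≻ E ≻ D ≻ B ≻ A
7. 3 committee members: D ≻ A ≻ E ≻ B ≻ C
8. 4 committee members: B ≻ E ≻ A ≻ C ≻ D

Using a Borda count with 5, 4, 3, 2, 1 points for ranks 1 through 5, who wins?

E

B: 8·1 + 9·1 + 4·5 + 4·2 + 2·3 + 5·2 + 3·2 + 4·5 = 87
E: 8·4 + 9·5 + 4·2 + 4·4 + 2·2 + 5·4 + 3·3 + 4·4 = 150
A: 8·2 + 9·2 + 4·3 + 4·5 + 2·5 + 5·1 + 3·4 + 4·3 = 105
D: 8·3 + 9·3 + 4·4 + 4·1 + 2·1 + 5·3 + 3·5 + 4·1 = 107
C: 8·5 + 9·4 + 4·1 + 4·3 + 2·4 + 5·5 + 3·1 + 4·2 = 136
E has the highest Borda score (150).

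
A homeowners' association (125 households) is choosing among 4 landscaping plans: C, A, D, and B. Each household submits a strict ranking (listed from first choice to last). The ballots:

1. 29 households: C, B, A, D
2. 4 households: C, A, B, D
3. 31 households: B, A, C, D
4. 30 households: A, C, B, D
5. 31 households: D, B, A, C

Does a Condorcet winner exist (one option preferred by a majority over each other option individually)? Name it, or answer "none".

none

Checking pairwise contests:
A beats C 92–33.
B beats A 91–34.
C beats D 94–31.
C beats B 63–62.
Every option loses at least one head-to-head, so there is no Condorcet winner.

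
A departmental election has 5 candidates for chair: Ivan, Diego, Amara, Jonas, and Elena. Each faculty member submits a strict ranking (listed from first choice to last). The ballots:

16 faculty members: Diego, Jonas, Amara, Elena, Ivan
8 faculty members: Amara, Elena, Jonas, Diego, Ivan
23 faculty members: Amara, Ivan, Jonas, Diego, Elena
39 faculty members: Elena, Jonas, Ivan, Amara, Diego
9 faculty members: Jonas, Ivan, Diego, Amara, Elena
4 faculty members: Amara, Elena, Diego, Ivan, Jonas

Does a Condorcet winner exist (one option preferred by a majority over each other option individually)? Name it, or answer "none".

none

Checking pairwise contests:
Amara beats Ivan 51–48.
Ivan beats Diego 71–28.
Jonas beats Amara 64–35.
Elena beats Jonas 51–48.
Amara beats Elena 60–39.
Every option loses at least one head-to-head, so there is no Condorcet winner.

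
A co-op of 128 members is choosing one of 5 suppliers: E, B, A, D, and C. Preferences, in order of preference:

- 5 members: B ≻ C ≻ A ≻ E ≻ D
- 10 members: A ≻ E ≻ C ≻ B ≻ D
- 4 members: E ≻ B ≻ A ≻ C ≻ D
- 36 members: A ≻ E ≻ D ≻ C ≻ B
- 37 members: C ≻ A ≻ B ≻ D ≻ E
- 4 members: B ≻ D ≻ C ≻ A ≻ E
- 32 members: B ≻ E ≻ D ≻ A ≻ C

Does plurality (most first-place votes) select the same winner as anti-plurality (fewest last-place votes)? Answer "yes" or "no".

Plurality — first-place votes: E 4, B 41, A 46, D 0, C 37. Winner: A.
Anti-plurality — last-place votes: E 41, B 36, A 0, D 19, C 32. Winner: A.
The two methods agree.

yes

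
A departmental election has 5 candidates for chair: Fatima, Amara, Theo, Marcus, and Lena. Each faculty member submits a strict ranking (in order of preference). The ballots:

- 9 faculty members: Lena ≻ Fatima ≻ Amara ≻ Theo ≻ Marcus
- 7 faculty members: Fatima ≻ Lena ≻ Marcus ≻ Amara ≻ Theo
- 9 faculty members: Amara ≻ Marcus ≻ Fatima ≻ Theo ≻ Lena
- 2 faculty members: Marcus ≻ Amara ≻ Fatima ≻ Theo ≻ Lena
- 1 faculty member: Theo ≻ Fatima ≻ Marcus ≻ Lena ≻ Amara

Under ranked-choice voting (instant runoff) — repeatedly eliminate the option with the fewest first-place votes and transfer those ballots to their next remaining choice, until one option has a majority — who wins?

Lena

Round 1: Fatima 7, Amara 9, Theo 1, Marcus 2, Lena 9. Eliminate Theo.
Round 2: Fatima 8, Amara 9, Marcus 2, Lena 9. Eliminate Marcus.
Round 3: Fatima 8, Amara 11, Lena 9. Eliminate Fatima.
Round 4: Amara 11, Lena 17. Lena has a majority.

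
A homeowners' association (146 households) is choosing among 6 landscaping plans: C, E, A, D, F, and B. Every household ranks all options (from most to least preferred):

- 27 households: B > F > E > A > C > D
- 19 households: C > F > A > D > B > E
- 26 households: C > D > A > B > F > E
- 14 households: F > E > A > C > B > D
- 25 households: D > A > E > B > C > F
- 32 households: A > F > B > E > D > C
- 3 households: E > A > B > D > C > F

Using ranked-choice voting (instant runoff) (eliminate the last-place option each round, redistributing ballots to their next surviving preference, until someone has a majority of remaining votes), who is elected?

A

Round 1: C 45, E 3, A 32, D 25, F 14, B 27. Eliminate E.
Round 2: C 45, A 35, D 25, F 14, B 27. Eliminate F.
Round 3: C 45, A 49, D 25, B 27. Eliminate D.
Round 4: C 45, A 74, B 27. A has a majority.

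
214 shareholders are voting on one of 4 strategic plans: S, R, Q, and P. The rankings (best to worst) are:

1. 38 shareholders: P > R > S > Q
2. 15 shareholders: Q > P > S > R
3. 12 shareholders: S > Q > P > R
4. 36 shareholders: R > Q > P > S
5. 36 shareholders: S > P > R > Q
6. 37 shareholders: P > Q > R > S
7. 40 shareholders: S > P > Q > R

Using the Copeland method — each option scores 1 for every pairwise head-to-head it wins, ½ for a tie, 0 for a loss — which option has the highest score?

S: beats Q; loses to R and P → score 1.
R: beats S and Q; loses to P → score 2.
Q: loses to S, R, and P → score 0.
P: beats S, R, and Q → score 3.
P has the best pairwise record.

P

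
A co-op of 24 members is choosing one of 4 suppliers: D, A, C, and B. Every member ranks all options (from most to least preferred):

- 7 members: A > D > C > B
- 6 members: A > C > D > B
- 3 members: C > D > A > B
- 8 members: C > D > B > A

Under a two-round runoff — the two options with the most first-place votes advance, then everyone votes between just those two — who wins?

Round 1 first-place votes: D 0, A 13, C 11, B 0.
A and C advance.
Runoff: A is preferred to C by 13 voters; C by 11.
A wins the runoff.

A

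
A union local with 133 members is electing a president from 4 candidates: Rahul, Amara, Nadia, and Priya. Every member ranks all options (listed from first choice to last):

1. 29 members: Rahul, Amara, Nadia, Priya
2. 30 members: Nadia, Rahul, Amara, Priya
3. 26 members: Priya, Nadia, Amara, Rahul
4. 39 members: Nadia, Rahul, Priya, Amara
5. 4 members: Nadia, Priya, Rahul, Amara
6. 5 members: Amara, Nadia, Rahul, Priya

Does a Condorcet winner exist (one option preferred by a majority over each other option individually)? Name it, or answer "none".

Nadia

Nadia vs Rahul: 104–29 for Nadia.
Nadia vs Amara: 99–34 for Nadia.
Nadia vs Priya: 107–26 for Nadia.
Nadia beats every other option head-to-head.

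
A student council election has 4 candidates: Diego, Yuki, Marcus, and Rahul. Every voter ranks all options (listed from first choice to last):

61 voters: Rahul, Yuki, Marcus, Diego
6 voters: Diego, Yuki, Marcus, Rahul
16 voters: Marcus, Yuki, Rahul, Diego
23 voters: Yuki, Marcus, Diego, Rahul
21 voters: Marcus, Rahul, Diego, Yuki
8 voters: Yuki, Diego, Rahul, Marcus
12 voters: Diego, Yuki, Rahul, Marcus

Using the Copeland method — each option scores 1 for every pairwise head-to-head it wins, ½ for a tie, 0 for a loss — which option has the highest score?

Rahul

Diego: loses to Yuki, Marcus, and Rahul → score 0.
Yuki: beats Diego and Marcus; loses to Rahul → score 2.
Marcus: beats Diego; loses to Yuki and Rahul → score 1.
Rahul: beats Diego, Yuki, and Marcus → score 3.
Rahul has the best pairwise record.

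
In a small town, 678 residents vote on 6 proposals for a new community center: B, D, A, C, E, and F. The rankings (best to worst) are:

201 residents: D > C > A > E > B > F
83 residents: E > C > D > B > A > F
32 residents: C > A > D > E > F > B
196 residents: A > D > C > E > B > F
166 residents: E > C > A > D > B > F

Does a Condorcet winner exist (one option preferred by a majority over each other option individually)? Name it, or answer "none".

none

Checking pairwise contests:
D beats B 678–0.
A beats D 394–284.
C beats A 482–196.
D beats C 397–281.
D beats E 429–249.
B beats F 646–32.
Every option loses at least one head-to-head, so there is no Condorcet winner.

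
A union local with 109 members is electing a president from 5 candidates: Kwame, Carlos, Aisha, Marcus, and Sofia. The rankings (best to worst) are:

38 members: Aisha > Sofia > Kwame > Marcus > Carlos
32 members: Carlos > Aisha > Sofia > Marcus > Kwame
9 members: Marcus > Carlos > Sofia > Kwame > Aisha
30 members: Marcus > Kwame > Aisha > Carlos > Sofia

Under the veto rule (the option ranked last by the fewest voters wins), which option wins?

Last-place votes: Kwame 32, Carlos 38, Aisha 9, Marcus 0, Sofia 30.
Marcus is ranked last by the fewest voters, so Marcus wins.

Marcus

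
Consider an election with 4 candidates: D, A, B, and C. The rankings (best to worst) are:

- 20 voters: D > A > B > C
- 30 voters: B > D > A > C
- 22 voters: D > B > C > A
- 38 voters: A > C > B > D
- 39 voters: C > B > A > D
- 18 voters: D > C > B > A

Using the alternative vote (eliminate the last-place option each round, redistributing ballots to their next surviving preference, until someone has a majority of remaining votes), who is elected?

Round 1: D 60, A 38, B 30, C 39. Eliminate B.
Round 2: D 90, A 38, C 39. D has a majority.

D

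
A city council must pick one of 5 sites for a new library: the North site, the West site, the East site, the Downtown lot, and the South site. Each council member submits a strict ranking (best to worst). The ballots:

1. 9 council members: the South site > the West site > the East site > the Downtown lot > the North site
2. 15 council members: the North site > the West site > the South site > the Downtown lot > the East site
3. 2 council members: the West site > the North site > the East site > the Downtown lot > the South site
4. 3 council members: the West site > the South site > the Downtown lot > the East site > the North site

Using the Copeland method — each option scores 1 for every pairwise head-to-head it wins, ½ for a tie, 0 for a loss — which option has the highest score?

the North site: beats the West site, the East site, the Downtown lot, and the South site → score 4.
the West site: beats the East site, the Downtown lot, and the South site; loses to the North site → score 3.
the East site: loses to the North site, the West site, the Downtown lot, and the South site → score 0.
the Downtown lot: beats the East site; loses to the North site, the West site, and the South site → score 1.
the South site: beats the East site and the Downtown lot; loses to the North site and the West site → score 2.
the North site has the best pairwise record.

the North site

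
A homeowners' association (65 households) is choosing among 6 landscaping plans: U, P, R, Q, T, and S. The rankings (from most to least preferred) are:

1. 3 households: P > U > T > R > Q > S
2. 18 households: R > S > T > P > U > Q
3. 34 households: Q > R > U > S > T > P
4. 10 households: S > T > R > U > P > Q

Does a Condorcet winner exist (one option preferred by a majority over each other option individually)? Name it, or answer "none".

Q

Q vs U: 34–31 for Q.
Q vs P: 34–31 for Q.
Q vs R: 34–31 for Q.
Q vs T: 34–31 for Q.
Q vs S: 37–28 for Q.
Q beats every other option head-to-head.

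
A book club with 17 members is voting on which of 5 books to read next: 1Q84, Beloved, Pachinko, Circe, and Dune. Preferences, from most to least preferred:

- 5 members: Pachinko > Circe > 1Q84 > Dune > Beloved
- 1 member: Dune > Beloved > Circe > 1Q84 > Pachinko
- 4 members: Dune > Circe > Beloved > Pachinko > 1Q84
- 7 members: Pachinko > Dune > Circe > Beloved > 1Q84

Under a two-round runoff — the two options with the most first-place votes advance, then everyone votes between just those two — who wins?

Pachinko

Round 1 first-place votes: 1Q84 0, Beloved 0, Pachinko 12, Circe 0, Dune 5.
Pachinko and Dune advance.
Runoff: Pachinko is preferred to Dune by 12 voters; Dune by 5.
Pachinko wins the runoff.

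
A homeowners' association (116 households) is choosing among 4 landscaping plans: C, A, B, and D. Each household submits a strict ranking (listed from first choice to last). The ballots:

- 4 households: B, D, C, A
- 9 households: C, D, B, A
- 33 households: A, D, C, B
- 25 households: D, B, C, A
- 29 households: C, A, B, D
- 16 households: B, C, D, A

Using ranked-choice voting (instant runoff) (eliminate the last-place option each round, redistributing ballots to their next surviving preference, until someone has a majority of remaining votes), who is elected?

C

Round 1: C 38, A 33, B 20, D 25. Eliminate B.
Round 2: C 54, A 33, D 29. Eliminate D.
Round 3: C 83, A 33. C has a majority.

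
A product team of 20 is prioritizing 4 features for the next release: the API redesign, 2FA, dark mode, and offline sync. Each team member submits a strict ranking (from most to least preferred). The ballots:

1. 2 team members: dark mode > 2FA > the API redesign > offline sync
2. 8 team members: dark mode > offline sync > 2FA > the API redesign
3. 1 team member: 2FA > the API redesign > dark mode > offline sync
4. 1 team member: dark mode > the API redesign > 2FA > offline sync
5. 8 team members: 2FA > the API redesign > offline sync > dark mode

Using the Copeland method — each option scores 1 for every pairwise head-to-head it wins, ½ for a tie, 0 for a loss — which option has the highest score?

dark mode

the API redesign: beats offline sync; loses to 2FA and dark mode → score 1.
2FA: beats the API redesign and offline sync; loses to dark mode → score 2.
dark mode: beats the API redesign, 2FA, and offline sync → score 3.
offline sync: loses to the API redesign, 2FA, and dark mode → score 0.
dark mode has the best pairwise record.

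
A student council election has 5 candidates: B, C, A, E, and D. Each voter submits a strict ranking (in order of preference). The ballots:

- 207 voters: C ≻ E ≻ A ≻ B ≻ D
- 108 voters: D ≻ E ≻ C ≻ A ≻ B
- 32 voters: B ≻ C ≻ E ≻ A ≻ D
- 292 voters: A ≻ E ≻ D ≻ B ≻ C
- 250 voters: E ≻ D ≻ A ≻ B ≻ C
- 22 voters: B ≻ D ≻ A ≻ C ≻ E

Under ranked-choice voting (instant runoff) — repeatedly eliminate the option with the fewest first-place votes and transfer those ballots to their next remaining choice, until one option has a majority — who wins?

Round 1: B 54, C 207, A 292, E 250, D 108. Eliminate B.
Round 2: C 239, A 292, E 250, D 130. Eliminate D.
Round 3: C 239, A 314, E 358. Eliminate C.
Round 4: A 314, E 597. E has a majority.

E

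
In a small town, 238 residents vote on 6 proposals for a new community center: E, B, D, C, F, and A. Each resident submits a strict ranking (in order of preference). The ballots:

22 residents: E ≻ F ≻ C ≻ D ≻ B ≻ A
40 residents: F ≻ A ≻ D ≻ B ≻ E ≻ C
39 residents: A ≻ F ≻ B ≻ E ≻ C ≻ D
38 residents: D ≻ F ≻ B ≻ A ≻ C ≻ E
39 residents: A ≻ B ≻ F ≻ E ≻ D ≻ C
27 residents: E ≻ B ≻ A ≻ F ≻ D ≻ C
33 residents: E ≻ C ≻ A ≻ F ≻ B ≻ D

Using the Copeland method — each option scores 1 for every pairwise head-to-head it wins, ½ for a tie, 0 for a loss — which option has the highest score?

E: beats D and C; loses to B, F, and A → score 2.
B: beats E, D, and C; loses to F and A → score 3.
D: beats C; loses to E, B, F, and A → score 1.
C: loses to E, B, D, F, and A → score 0.
F: beats E, B, D, and C; loses to A → score 4.
A: beats E, B, D, C, and F → score 5.
A has the best pairwise record.

A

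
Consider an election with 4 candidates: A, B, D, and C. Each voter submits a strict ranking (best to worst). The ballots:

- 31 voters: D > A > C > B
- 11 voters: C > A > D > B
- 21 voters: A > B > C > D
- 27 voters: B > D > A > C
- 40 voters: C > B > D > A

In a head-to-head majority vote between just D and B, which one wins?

B

Voters preferring D to B: 42; preferring B to D: 88.
B wins the head-to-head.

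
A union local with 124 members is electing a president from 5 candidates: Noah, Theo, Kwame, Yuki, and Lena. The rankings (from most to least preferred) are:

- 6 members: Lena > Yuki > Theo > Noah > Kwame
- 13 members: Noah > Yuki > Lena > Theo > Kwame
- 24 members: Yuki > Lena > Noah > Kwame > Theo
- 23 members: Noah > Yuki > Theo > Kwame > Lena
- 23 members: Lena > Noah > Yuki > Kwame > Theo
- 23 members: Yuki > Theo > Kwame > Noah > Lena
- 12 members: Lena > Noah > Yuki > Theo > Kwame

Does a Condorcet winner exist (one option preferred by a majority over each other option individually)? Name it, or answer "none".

Checking pairwise contests:
Lena beats Noah 65–59.
Noah beats Theo 95–29.
Noah beats Kwame 101–23.
Noah beats Yuki 71–53.
Yuki beats Lena 83–41.
Every option loses at least one head-to-head, so there is no Condorcet winner.

none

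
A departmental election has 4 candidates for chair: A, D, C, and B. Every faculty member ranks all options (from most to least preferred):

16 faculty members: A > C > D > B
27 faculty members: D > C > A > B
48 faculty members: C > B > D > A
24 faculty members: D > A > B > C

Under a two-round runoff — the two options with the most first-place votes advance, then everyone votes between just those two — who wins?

Round 1 first-place votes: A 16, D 51, C 48, B 0.
D and C advance.
Runoff: D is preferred to C by 51 voters; C by 64.
C wins the runoff.

C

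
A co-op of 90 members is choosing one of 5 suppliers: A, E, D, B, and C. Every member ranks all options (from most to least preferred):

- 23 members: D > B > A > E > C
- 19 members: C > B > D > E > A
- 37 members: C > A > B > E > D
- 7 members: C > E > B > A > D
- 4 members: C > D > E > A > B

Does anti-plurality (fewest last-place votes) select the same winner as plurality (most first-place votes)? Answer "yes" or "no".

Anti-plurality — last-place votes: A 19, E 0, D 44, B 4, C 23. Winner: E.
Plurality — first-place votes: A 0, E 0, D 23, B 0, C 67. Winner: C.
The two methods disagree.

no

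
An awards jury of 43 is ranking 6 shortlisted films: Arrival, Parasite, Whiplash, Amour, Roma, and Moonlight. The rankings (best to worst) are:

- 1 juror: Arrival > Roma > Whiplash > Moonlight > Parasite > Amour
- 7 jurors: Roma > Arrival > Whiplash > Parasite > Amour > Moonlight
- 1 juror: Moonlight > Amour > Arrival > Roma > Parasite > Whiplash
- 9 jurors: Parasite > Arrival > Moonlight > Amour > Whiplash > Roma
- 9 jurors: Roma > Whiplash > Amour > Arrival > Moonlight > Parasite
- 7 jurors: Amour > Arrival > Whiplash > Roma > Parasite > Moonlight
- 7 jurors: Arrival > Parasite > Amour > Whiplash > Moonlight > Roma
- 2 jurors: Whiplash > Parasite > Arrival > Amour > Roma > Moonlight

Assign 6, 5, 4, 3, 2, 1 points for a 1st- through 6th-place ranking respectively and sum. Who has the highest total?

Arrival

Arrival: 1·6 + 7·5 + 1·4 + 9·5 + 9·3 + 7·5 + 7·6 + 2·4 = 202
Parasite: 1·2 + 7·3 + 1·2 + 9·6 + 9·1 + 7·2 + 7·5 + 2·5 = 147
Whiplash: 1·4 + 7·4 + 1·1 + 9·2 + 9·5 + 7·4 + 7·3 + 2·6 = 157
Amour: 1·1 + 7·2 + 1·5 + 9·3 + 9·4 + 7·6 + 7·4 + 2·3 = 159
Roma: 1·5 + 7·6 + 1·3 + 9·1 + 9·6 + 7·3 + 7·1 + 2·2 = 145
Moonlight: 1·3 + 7·1 + 1·6 + 9·4 + 9·2 + 7·1 + 7·2 + 2·1 = 93
Arrival has the highest Borda score (202).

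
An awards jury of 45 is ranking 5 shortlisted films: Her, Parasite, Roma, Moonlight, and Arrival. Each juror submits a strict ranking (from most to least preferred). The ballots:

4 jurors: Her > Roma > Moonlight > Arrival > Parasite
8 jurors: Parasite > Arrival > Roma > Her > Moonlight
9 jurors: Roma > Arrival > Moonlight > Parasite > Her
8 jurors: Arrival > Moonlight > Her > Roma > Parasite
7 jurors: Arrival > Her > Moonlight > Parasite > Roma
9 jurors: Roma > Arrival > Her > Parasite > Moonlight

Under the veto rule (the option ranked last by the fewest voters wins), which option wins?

Arrival

Last-place votes: Her 9, Parasite 12, Roma 7, Moonlight 17, Arrival 0.
Arrival is ranked last by the fewest voters, so Arrival wins.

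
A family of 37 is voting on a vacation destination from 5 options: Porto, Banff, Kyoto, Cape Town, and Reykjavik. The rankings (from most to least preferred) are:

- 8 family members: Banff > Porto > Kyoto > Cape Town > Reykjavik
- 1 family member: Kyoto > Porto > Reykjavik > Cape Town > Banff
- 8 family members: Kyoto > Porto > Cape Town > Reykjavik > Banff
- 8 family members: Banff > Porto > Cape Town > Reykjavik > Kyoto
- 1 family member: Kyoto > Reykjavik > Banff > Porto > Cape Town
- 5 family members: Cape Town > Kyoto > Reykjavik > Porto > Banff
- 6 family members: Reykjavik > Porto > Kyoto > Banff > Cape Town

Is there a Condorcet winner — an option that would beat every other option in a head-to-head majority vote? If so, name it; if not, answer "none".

Porto

Porto vs Banff: 20–17 for Porto.
Porto vs Kyoto: 22–15 for Porto.
Porto vs Cape Town: 32–5 for Porto.
Porto vs Reykjavik: 25–12 for Porto.
Porto beats every other option head-to-head.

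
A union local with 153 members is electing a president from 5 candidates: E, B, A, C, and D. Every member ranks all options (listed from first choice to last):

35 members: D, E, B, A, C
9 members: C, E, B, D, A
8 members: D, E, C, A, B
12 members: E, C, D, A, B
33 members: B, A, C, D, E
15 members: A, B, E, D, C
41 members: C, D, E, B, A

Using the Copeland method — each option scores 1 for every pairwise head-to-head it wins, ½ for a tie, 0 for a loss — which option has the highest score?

E: beats B and A; loses to C and D → score 2.
B: beats A and C; loses to E and D → score 2.
A: beats C; loses to E, B, and D → score 1.
C: beats E and D; loses to B and A → score 2.
D: beats E, B, and A; loses to C → score 3.
D has the best pairwise record.

D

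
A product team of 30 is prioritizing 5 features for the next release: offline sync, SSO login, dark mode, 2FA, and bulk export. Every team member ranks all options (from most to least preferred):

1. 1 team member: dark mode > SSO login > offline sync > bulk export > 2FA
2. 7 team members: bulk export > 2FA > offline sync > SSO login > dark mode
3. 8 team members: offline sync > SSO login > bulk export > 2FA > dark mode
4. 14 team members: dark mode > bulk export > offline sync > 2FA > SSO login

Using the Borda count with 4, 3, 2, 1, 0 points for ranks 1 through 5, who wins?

bulk export

offline sync: 1·2 + 7·2 + 8·4 + 14·2 = 76
SSO login: 1·3 + 7·1 + 8·3 + 14·0 = 34
dark mode: 1·4 + 7·0 + 8·0 + 14·4 = 60
2FA: 1·0 + 7·3 + 8·1 + 14·1 = 43
bulk export: 1·1 + 7·4 + 8·2 + 14·3 = 87
bulk export has the highest Borda score (87).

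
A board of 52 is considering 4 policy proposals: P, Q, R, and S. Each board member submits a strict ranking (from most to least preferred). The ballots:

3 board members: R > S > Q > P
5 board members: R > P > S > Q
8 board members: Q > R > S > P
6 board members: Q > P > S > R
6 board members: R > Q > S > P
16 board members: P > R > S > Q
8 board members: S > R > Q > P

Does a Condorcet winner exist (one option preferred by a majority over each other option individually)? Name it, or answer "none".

R

R vs P: 30–22 for R.
R vs Q: 38–14 for R.
R vs S: 38–14 for R.
R beats every other option head-to-head.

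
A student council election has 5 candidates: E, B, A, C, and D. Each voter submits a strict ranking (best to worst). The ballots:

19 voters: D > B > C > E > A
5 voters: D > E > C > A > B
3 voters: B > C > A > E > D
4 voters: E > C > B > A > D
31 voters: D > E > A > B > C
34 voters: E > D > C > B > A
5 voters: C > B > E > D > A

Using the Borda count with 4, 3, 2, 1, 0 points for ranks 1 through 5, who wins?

D

E: 19·1 + 5·3 + 3·1 + 4·4 + 31·3 + 34·4 + 5·2 = 292
B: 19·3 + 5·0 + 3·4 + 4·2 + 31·1 + 34·1 + 5·3 = 157
A: 19·0 + 5·1 + 3·2 + 4·1 + 31·2 + 34·0 + 5·0 = 77
C: 19·2 + 5·2 + 3·3 + 4·3 + 31·0 + 34·2 + 5·4 = 157
D: 19·4 + 5·4 + 3·0 + 4·0 + 31·4 + 34·3 + 5·1 = 327
D has the highest Borda score (327).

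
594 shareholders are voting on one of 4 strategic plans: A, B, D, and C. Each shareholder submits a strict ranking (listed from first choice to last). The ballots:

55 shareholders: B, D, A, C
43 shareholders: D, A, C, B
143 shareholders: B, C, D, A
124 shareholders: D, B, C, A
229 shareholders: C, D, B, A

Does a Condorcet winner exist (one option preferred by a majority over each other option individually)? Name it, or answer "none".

none

Checking pairwise contests:
B beats A 551–43.
D beats B 396–198.
C beats D 372–222.
B beats C 322–272.
Every option loses at least one head-to-head, so there is no Condorcet winner.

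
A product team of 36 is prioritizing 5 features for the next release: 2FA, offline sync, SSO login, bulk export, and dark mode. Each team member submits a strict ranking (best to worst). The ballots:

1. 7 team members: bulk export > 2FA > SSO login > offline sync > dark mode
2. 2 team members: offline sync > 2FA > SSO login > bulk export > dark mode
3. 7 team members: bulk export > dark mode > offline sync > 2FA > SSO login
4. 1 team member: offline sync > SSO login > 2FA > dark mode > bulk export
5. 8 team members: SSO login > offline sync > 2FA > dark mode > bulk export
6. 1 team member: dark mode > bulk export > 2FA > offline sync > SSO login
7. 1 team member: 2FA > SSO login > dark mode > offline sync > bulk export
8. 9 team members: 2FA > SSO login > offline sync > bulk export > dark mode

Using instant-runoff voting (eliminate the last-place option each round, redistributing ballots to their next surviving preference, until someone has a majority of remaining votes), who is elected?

Round 1: 2FA 10, offline sync 3, SSO login 8, bulk export 14, dark mode 1. Eliminate dark mode.
Round 2: 2FA 10, offline sync 3, SSO login 8, bulk export 15. Eliminate offline sync.
Round 3: 2FA 12, SSO login 9, bulk export 15. Eliminate SSO login.
Round 4: 2FA 21, bulk export 15. 2FA has a majority.

2FA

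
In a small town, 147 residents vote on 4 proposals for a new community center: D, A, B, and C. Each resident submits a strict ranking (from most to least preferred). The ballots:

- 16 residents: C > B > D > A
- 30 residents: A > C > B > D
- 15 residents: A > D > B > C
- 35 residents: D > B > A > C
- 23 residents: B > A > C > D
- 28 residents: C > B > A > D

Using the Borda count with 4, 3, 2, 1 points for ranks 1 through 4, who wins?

B

D: 16·2 + 30·1 + 15·3 + 35·4 + 23·1 + 28·1 = 298
A: 16·1 + 30·4 + 15·4 + 35·2 + 23·3 + 28·2 = 391
B: 16·3 + 30·2 + 15·2 + 35·3 + 23·4 + 28·3 = 419
C: 16·4 + 30·3 + 15·1 + 35·1 + 23·2 + 28·4 = 362
B has the highest Borda score (419).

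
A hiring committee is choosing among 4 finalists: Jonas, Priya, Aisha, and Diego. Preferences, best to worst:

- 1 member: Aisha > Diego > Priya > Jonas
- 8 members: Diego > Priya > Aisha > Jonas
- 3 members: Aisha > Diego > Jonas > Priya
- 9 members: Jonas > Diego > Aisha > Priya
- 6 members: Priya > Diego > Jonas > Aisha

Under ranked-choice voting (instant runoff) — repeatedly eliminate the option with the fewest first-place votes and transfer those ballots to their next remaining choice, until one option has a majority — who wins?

Diego

Round 1: Jonas 9, Priya 6, Aisha 4, Diego 8. Eliminate Aisha.
Round 2: Jonas 9, Priya 6, Diego 12. Eliminate Priya.
Round 3: Jonas 9, Diego 18. Diego has a majority.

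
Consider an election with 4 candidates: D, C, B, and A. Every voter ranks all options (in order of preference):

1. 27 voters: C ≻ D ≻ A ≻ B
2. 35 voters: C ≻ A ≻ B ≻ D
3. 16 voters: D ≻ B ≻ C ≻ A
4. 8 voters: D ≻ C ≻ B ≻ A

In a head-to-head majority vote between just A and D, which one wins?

D

Voters preferring A to D: 35; preferring D to A: 51.
D wins the head-to-head.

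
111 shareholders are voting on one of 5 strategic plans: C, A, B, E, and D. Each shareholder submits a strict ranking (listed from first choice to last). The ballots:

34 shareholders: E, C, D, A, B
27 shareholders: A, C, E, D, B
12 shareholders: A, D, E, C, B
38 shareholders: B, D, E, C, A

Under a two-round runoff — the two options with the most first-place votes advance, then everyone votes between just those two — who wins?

A

Round 1 first-place votes: C 0, A 39, B 38, E 34, D 0.
A and B advance.
Runoff: A is preferred to B by 73 voters; B by 38.
A wins the runoff.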